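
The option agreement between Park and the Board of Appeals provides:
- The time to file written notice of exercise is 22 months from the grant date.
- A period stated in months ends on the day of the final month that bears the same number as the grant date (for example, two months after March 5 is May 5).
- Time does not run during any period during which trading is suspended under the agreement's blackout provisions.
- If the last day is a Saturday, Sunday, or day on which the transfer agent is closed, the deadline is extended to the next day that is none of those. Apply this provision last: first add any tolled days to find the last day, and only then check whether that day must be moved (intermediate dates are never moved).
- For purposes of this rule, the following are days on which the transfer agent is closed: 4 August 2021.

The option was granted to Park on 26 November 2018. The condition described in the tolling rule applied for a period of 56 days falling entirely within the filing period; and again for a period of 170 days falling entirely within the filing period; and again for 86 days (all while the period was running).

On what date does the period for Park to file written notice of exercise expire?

August 5, 2021

22 months after 26 November 2018 is September 26, 2020.
Tolling adds 56 days: September 26, 2020 + 56 days = November 21, 2020.
Tolling adds 170 days: November 21, 2020 + 170 days = May 10, 2021.
Tolling adds 86 days: May 10, 2021 + 86 days = August 4, 2021.
August 4, 2021 is a listed holiday. The next qualifying day is August 5, 2021.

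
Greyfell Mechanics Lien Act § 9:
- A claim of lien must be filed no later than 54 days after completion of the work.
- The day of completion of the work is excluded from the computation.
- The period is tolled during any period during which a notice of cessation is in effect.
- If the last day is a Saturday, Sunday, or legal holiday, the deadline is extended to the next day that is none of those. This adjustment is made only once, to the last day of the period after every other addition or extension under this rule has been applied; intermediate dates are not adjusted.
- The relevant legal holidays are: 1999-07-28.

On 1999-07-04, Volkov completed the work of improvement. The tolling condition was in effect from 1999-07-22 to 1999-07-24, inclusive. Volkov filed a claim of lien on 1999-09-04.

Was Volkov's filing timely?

54 days after 1999-07-04 is August 27, 1999.
From July 22, 1999 through July 24, 1999 inclusive is 3 days; tolling adds 3 days: August 27, 1999 + 3 days = August 30, 1999.
August 30, 1999 is a Monday and not a legal holiday, so no extension applies.
The deadline is August 30, 1999; the filing on September 4, 1999 is after that date.

No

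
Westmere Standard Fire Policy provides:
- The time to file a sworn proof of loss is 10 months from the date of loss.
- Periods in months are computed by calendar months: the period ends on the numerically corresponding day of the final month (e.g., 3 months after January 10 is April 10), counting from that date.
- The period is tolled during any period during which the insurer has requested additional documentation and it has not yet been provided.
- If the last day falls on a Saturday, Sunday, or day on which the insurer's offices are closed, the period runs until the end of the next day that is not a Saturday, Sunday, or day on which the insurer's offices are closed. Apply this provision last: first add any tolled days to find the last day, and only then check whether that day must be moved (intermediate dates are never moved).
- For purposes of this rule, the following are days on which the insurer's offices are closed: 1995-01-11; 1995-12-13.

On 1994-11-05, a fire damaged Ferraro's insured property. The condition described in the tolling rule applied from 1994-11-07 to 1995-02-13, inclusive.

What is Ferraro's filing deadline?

10 months after 1994-11-05 is September 5, 1995.
From November 7, 1994 through February 13, 1995 inclusive is 99 days; tolling adds 99 days: September 5, 1995 + 99 days = December 13, 1995.
December 13, 1995 is a listed holiday. The next qualifying day is December 14, 1995.

December 14, 1995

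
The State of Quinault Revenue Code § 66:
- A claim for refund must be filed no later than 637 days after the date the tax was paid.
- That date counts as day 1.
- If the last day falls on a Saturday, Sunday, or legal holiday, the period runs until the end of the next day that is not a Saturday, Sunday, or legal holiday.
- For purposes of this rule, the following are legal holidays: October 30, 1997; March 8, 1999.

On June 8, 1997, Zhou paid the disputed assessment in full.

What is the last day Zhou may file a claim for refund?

Counting June 8, 1997 as day 1, day 637 is March 6, 1999.
March 6, 1999 is Saturday; March 7, 1999 is Sunday; March 8, 1999 is a listed holiday. The next qualifying day is March 9, 1999.

March 9, 1999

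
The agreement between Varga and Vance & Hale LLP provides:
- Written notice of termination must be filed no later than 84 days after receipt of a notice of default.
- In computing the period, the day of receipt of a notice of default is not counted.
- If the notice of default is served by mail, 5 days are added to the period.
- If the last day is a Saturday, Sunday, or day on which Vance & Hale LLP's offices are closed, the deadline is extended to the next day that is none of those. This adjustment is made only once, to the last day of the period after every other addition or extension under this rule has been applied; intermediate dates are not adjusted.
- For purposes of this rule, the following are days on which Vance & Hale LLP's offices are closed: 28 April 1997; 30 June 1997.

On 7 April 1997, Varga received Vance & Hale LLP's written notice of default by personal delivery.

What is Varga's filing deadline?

July 1, 1997

84 days after 7 April 1997 is June 30, 1997.
Service was not by mail, so no mail extension applies.
June 30, 1997 is a listed holiday. The next qualifying day is July 1, 1997.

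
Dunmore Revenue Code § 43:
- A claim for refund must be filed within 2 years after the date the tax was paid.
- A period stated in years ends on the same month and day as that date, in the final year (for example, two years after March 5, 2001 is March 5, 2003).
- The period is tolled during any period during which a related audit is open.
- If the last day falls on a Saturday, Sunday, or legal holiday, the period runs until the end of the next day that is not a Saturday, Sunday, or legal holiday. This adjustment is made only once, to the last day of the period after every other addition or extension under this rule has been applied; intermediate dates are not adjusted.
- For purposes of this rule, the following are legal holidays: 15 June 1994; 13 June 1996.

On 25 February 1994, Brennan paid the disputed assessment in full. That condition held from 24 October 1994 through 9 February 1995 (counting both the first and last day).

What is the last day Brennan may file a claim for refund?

2 years after 25 February 1994 is February 25, 1996.
From October 24, 1994 through February 9, 1995 inclusive is 109 days; tolling adds 109 days: February 25, 1996 + 109 days = June 13, 1996.
June 13, 1996 is a listed holiday. The next qualifying day is June 14, 1996.

June 14, 1996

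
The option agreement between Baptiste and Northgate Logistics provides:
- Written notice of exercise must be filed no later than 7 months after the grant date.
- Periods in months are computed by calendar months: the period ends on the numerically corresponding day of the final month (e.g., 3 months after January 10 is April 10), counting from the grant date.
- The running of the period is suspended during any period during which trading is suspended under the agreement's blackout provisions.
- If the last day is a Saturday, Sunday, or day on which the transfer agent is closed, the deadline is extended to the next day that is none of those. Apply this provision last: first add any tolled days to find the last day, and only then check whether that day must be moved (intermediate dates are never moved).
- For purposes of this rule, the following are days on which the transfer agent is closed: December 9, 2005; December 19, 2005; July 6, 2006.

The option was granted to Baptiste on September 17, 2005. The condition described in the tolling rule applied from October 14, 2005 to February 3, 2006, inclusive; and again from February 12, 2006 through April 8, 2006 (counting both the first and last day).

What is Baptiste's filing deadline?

7 months after September 17, 2005 is April 17, 2006.
From October 14, 2005 through February 3, 2006 inclusive is 113 days; tolling adds 113 days: April 17, 2006 + 113 days = August 8, 2006.
From February 12, 2006 through April 8, 2006 inclusive is 56 days; tolling adds 56 days: August 8, 2006 + 56 days = October 3, 2006.
October 3, 2006 is a Tuesday and not a day on which the transfer agent is closed, so no extension applies.

October 3, 2006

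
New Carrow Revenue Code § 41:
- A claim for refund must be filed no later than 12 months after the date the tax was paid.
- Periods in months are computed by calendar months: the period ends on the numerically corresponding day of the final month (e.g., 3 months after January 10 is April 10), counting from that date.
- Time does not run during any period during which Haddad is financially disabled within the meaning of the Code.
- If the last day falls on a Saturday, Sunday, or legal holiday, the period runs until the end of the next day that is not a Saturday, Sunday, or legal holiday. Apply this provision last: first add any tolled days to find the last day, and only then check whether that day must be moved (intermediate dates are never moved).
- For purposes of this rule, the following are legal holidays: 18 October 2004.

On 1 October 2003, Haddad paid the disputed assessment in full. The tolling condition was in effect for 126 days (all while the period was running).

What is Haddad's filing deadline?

February 4, 2005

12 months after 1 October 2003 is October 1, 2004.
Tolling adds 126 days: October 1, 2004 + 126 days = February 4, 2005.
February 4, 2005 is a Friday and not a legal holiday, so no extension applies.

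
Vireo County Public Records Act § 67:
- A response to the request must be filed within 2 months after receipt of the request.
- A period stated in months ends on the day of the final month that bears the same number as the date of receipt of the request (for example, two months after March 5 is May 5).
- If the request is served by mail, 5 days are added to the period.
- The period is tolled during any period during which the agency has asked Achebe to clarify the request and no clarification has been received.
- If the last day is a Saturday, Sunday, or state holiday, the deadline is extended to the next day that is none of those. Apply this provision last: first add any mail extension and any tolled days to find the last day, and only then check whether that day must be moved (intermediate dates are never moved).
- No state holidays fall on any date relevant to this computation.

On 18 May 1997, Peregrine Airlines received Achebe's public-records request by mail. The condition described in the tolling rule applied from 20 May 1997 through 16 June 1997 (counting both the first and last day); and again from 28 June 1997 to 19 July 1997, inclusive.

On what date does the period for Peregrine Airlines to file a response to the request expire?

September 11, 1997

2 months after 18 May 1997 is July 18, 1997.
Service was by mail, adding 5 days: July 18, 1997 + 5 days = July 23, 1997.
From May 20, 1997 through June 16, 1997 inclusive is 28 days; tolling adds 28 days: July 23, 1997 + 28 days = August 20, 1997.
From June 28, 1997 through July 19, 1997 inclusive is 22 days; tolling adds 22 days: August 20, 1997 + 22 days = September 11, 1997.
September 11, 1997 is a Thursday and not a state holiday, so no extension applies.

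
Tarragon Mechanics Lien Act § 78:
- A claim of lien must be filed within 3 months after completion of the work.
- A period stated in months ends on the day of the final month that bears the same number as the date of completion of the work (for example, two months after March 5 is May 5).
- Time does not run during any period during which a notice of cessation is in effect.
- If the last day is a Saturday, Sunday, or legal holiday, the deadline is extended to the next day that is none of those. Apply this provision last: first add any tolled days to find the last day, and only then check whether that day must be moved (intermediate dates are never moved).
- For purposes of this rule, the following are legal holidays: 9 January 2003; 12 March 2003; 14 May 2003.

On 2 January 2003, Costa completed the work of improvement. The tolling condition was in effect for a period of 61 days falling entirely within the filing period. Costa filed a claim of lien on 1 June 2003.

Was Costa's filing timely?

3 months after 2 January 2003 is April 2, 2003.
Tolling adds 61 days: April 2, 2003 + 61 days = June 2, 2003.
June 2, 2003 is a Monday and not a legal holiday, so no extension applies.
The deadline is June 2, 2003; the filing on June 1, 2003 is on or before that date.

Yes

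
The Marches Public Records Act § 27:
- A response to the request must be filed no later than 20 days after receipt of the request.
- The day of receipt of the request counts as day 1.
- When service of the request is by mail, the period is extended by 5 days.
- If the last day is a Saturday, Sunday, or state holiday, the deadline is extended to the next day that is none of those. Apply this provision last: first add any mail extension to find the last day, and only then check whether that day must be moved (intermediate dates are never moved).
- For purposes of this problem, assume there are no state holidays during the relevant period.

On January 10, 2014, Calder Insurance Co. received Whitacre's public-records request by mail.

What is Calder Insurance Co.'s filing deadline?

February 3, 2014

Counting January 10, 2014 as day 1, day 20 is January 29, 2014.
Service was by mail, adding 5 days: January 29, 2014 + 5 days = February 3, 2014.
February 3, 2014 is a Monday and not a state holiday, so no extension applies.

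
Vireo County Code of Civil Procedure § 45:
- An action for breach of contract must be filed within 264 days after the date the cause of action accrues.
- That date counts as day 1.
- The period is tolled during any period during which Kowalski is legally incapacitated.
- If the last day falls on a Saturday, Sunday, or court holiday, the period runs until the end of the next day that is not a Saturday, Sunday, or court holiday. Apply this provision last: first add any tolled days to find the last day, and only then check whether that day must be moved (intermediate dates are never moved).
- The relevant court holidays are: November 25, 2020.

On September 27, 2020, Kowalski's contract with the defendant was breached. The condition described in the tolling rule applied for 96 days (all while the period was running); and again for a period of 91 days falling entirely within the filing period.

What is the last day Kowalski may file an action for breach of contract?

December 21, 2021

Counting September 27, 2020 as day 1, day 264 is June 17, 2021.
Tolling adds 96 days: June 17, 2021 + 96 days = September 21, 2021.
Tolling adds 91 days: September 21, 2021 + 91 days = December 21, 2021.
December 21, 2021 is a Tuesday and not a court holiday, so no extension applies.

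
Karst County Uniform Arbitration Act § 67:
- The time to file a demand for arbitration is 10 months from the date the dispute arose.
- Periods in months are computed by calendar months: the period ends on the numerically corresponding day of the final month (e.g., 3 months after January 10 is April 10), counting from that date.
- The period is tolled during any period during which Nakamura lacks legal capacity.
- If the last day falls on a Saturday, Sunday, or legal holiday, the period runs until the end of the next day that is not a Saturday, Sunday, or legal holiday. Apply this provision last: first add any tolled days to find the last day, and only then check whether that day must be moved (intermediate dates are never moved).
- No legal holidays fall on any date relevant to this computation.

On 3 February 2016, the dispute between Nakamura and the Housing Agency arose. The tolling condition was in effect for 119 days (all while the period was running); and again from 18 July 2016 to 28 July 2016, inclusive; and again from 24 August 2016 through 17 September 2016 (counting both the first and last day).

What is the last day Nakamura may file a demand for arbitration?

10 months after 3 February 2016 is December 3, 2016.
Tolling adds 119 days: December 3, 2016 + 119 days = April 1, 2017.
From July 18, 2016 through July 28, 2016 inclusive is 11 days; tolling adds 11 days: April 1, 2017 + 11 days = April 12, 2017.
From August 24, 2016 through September 17, 2016 inclusive is 25 days; tolling adds 25 days: April 12, 2017 + 25 days = May 7, 2017.
May 7, 2017 is Sunday. The next qualifying day is May 8, 2017.

May 8, 2017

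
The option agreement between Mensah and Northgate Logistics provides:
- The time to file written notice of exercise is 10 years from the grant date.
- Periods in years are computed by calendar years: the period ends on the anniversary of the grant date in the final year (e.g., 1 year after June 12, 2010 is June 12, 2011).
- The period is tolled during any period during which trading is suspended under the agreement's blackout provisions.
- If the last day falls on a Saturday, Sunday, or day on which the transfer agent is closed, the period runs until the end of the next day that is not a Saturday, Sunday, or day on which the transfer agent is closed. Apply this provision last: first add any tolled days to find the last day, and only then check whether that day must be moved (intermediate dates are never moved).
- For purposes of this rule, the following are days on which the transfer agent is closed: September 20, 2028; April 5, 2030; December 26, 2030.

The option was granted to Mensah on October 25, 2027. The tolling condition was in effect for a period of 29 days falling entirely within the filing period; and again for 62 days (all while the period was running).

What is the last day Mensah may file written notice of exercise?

10 years after October 25, 2027 is October 25, 2037.
Tolling adds 29 days: October 25, 2037 + 29 days = November 23, 2037.
Tolling adds 62 days: November 23, 2037 + 62 days = January 24, 2038.
January 24, 2038 is Sunday. The next qualifying day is January 25, 2038.

January 25, 2038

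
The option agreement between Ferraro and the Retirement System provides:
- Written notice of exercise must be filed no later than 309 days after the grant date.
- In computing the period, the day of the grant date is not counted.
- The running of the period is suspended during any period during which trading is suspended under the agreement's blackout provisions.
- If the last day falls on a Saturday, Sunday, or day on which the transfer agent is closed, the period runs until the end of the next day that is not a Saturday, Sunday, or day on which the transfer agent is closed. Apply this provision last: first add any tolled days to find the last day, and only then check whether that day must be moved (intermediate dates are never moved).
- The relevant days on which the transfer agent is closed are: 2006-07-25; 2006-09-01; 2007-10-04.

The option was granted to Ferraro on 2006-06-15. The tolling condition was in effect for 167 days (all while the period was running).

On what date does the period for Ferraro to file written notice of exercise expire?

309 days after 2006-06-15 is April 20, 2007.
Tolling adds 167 days: April 20, 2007 + 167 days = October 4, 2007.
October 4, 2007 is a listed holiday. The next qualifying day is October 5, 2007.

October 5, 2007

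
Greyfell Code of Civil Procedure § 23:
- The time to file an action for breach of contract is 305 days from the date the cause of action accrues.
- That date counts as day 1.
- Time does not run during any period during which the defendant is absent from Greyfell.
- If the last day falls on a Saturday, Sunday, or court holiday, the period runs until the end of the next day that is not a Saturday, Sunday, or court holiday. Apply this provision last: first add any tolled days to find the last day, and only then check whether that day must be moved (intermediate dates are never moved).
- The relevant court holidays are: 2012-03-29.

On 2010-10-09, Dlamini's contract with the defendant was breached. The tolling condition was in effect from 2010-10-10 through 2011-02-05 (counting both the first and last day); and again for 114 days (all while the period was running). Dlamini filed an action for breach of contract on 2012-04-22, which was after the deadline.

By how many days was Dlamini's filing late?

Counting 2010-10-09 as day 1, day 305 is August 9, 2011.
From October 10, 2010 through February 5, 2011 inclusive is 119 days; tolling adds 119 days: August 9, 2011 + 119 days = December 6, 2011.
Tolling adds 114 days: December 6, 2011 + 114 days = March 29, 2012.
March 29, 2012 is a listed holiday. The next qualifying day is March 30, 2012.
The deadline is March 30, 2012; from March 30, 2012 to April 22, 2012 is 23 days.

23 days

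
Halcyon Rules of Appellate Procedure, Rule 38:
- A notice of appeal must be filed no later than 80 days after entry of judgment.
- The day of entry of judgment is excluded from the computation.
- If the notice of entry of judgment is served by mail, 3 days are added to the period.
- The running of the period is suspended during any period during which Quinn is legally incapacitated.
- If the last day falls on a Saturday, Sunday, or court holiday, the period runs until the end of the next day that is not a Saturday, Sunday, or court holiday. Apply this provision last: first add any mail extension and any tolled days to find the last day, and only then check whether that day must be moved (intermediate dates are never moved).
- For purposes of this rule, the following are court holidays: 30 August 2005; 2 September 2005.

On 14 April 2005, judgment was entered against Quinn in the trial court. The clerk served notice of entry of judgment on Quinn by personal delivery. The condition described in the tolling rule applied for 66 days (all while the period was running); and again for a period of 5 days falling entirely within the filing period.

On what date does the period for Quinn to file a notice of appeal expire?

80 days after 14 April 2005 is July 3, 2005.
Service was not by mail, so no mail extension applies.
Tolling adds 66 days: July 3, 2005 + 66 days = September 7, 2005.
Tolling adds 5 days: September 7, 2005 + 5 days = September 12, 2005.
September 12, 2005 is a Monday and not a court holiday, so no extension applies.

September 12, 2005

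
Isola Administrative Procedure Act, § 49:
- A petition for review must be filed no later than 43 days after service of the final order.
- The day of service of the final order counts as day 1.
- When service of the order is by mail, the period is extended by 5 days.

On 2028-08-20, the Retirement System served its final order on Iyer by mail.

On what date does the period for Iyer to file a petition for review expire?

Counting 2028-08-20 as day 1, day 43 is October 1, 2028.
Service was by mail, adding 5 days: October 1, 2028 + 5 days = October 6, 2028.

October 6, 2028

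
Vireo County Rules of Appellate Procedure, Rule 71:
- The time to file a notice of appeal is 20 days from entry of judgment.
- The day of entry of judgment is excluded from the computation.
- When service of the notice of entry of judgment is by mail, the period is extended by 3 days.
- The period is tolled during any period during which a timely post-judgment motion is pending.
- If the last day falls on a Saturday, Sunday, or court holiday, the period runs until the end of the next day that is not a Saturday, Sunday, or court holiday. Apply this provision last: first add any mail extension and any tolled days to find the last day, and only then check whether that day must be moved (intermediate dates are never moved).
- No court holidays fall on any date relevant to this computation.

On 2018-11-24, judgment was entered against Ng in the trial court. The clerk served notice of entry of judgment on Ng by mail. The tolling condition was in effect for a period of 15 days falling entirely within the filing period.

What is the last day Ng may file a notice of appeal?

January 1, 2019

20 days after 2018-11-24 is December 14, 2018.
Service was by mail, adding 3 days: December 14, 2018 + 3 days = December 17, 2018.
Tolling adds 15 days: December 17, 2018 + 15 days = January 1, 2019.
January 1, 2019 is a Tuesday and not a court holiday, so no extension applies.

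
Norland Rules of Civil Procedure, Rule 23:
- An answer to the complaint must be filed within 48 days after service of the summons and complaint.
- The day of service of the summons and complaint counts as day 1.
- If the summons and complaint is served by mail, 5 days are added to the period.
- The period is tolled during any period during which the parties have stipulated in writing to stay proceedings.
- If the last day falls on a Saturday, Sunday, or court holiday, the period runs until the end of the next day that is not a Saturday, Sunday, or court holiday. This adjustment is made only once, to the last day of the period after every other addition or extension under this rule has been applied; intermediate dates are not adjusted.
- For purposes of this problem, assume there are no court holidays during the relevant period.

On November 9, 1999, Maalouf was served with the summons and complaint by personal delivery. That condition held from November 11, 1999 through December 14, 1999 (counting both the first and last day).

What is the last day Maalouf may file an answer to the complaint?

Counting November 9, 1999 as day 1, day 48 is December 26, 1999.
Service was not by mail, so no mail extension applies.
From November 11, 1999 through December 14, 1999 inclusive is 34 days; tolling adds 34 days: December 26, 1999 + 34 days = January 29, 2000.
January 29, 2000 is Saturday; January 30, 2000 is Sunday. The next qualifying day is January 31, 2000.

January 31, 2000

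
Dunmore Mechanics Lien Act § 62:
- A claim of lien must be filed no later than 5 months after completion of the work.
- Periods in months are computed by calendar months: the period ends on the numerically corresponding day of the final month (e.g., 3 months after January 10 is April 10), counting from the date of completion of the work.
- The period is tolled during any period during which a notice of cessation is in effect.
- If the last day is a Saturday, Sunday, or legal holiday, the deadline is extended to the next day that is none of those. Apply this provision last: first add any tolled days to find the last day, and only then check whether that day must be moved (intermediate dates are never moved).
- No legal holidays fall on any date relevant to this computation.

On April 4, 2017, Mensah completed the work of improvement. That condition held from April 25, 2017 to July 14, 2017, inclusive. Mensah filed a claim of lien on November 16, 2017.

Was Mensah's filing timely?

Yes

5 months after April 4, 2017 is September 4, 2017.
From April 25, 2017 through July 14, 2017 inclusive is 81 days; tolling adds 81 days: September 4, 2017 + 81 days = November 24, 2017.
November 24, 2017 is a Friday and not a legal holiday, so no extension applies.
The deadline is November 24, 2017; the filing on November 16, 2017 is on or before that date.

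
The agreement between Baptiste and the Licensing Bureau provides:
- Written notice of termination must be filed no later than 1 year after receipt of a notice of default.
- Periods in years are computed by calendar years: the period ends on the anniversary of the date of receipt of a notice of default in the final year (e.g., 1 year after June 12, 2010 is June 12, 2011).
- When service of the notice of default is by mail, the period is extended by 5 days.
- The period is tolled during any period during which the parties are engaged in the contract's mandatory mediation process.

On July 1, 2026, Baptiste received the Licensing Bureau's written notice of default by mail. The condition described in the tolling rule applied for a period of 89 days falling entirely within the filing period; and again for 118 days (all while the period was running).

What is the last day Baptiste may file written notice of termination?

January 29, 2028

1 year after July 1, 2026 is July 1, 2027.
Service was by mail, adding 5 days: July 1, 2027 + 5 days = July 6, 2027.
Tolling adds 89 days: July 6, 2027 + 89 days = October 3, 2027.
Tolling adds 118 days: October 3, 2027 + 118 days = January 29, 2028.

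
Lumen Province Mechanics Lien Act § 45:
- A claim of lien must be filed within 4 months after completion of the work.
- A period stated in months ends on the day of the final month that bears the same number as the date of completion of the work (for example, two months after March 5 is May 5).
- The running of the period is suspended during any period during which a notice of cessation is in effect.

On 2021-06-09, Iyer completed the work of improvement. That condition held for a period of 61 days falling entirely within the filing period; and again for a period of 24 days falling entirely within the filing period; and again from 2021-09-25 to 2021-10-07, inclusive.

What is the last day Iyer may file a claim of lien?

4 months after 2021-06-09 is October 9, 2021.
Tolling adds 61 days: October 9, 2021 + 61 days = December 9, 2021.
Tolling adds 24 days: December 9, 2021 + 24 days = January 2, 2022.
From September 25, 2021 through October 7, 2021 inclusive is 13 days; tolling adds 13 days: January 2, 2022 + 13 days = January 15, 2022.

January 15, 2022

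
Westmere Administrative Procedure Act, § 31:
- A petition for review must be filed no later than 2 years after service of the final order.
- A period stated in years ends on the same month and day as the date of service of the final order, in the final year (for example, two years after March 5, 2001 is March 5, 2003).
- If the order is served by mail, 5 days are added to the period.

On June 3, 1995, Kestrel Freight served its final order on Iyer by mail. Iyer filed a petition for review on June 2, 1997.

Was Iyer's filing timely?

2 years after June 3, 1995 is June 3, 1997.
Service was by mail, adding 5 days: June 3, 1997 + 5 days = June 8, 1997.
The deadline is June 8, 1997; the filing on June 2, 1997 is on or before that date.

Yes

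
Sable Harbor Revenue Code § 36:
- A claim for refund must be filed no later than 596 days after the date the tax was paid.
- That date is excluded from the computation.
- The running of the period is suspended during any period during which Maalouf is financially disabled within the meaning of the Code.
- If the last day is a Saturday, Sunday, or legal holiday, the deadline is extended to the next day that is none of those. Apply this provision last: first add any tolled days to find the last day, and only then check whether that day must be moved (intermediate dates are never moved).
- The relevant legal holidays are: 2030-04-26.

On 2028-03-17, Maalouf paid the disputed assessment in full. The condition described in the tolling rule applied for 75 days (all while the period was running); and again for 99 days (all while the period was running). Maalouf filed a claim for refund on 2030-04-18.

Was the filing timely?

596 days after 2028-03-17 is November 3, 2029.
Tolling adds 75 days: November 3, 2029 + 75 days = January 17, 2030.
Tolling adds 99 days: January 17, 2030 + 99 days = April 26, 2030.
April 26, 2030 is a listed holiday; April 27, 2030 is Saturday; April 28, 2030 is Sunday. The next qualifying day is April 29, 2030.
The deadline is April 29, 2030; the filing on April 18, 2030 is on or before that date.

Yes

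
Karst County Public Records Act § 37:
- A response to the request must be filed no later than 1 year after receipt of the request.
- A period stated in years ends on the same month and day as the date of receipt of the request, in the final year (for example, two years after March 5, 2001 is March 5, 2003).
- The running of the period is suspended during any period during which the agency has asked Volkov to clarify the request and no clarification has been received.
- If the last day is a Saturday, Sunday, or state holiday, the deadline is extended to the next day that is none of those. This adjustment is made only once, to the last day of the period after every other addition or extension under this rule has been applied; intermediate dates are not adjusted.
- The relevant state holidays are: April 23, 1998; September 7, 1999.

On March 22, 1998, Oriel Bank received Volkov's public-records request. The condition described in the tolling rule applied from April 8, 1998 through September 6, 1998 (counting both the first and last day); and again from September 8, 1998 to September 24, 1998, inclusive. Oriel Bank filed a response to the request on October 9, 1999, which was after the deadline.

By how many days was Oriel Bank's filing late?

31 days

1 year after March 22, 1998 is March 22, 1999.
From April 8, 1998 through September 6, 1998 inclusive is 152 days; tolling adds 152 days: March 22, 1999 + 152 days = August 21, 1999.
From September 8, 1998 through September 24, 1998 inclusive is 17 days; tolling adds 17 days: August 21, 1999 + 17 days = September 7, 1999.
September 7, 1999 is a listed holiday. The next qualifying day is September 8, 1999.
The deadline is September 8, 1999; from September 8, 1999 to October 9, 1999 is 31 days.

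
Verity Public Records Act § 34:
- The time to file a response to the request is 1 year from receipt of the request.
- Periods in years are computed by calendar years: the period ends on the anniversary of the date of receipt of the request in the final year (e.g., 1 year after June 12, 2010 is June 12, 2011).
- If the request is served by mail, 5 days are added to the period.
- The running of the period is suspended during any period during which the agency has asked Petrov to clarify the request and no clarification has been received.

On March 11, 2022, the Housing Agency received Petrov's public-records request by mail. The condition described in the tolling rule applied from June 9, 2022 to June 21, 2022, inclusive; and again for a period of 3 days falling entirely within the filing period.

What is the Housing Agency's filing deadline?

April 1, 2023

1 year after March 11, 2022 is March 11, 2023.
Service was by mail, adding 5 days: March 11, 2023 + 5 days = March 16, 2023.
From June 9, 2022 through June 21, 2022 inclusive is 13 days; tolling adds 13 days: March 16, 2023 + 13 days = March 29, 2023.
Tolling adds 3 days: March 29, 2023 + 3 days = April 1, 2023.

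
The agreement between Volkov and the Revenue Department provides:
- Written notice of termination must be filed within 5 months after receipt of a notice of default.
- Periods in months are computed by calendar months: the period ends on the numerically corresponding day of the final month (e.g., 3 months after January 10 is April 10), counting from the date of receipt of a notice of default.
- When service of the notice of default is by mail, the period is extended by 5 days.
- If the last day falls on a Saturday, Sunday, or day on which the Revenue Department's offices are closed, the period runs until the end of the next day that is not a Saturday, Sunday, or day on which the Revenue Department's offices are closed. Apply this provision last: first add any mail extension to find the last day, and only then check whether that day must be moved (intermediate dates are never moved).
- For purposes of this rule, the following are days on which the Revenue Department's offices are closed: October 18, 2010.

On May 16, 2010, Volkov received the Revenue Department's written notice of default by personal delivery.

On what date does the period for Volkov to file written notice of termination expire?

5 months after May 16, 2010 is October 16, 2010.
Service was not by mail, so no mail extension applies.
October 16, 2010 is Saturday; October 17, 2010 is Sunday; October 18, 2010 is a listed holiday. The next qualifying day is October 19, 2010.

October 19, 2010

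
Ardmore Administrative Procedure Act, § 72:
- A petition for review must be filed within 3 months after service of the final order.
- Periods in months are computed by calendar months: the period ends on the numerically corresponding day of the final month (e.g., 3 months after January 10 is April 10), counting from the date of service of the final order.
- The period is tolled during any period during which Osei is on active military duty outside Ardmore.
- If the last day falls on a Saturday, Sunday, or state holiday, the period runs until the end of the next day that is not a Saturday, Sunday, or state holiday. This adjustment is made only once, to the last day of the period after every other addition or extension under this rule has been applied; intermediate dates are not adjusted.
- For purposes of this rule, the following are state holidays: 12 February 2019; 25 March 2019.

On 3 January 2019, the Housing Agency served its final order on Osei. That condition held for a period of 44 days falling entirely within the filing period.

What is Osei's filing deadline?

May 17, 2019

3 months after 3 January 2019 is April 3, 2019.
Tolling adds 44 days: April 3, 2019 + 44 days = May 17, 2019.
May 17, 2019 is a Friday and not a state holiday, so no extension applies.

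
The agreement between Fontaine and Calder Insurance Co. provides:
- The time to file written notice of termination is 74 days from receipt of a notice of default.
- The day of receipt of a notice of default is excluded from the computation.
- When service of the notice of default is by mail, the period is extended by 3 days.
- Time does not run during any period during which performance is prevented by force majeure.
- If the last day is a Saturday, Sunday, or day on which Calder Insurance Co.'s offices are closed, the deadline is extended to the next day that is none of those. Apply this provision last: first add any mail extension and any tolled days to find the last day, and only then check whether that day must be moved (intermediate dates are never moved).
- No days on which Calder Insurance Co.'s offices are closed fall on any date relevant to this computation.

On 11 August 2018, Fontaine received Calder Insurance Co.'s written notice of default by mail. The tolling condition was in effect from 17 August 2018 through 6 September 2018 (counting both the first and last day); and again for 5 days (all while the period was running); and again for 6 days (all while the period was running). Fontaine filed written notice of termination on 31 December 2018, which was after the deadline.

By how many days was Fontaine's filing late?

74 days after 11 August 2018 is October 24, 2018.
Service was by mail, adding 3 days: October 24, 2018 + 3 days = October 27, 2018.
From August 17, 2018 through September 6, 2018 inclusive is 21 days; tolling adds 21 days: October 27, 2018 + 21 days = November 17, 2018.
Tolling adds 5 days: November 17, 2018 + 5 days = November 22, 2018.
Tolling adds 6 days: November 22, 2018 + 6 days = November 28, 2018.
November 28, 2018 is a Wednesday and not a day on which Calder Insurance Co.'s offices are closed, so no extension applies.
The deadline is November 28, 2018; from November 28, 2018 to December 31, 2018 is 33 days.

33 days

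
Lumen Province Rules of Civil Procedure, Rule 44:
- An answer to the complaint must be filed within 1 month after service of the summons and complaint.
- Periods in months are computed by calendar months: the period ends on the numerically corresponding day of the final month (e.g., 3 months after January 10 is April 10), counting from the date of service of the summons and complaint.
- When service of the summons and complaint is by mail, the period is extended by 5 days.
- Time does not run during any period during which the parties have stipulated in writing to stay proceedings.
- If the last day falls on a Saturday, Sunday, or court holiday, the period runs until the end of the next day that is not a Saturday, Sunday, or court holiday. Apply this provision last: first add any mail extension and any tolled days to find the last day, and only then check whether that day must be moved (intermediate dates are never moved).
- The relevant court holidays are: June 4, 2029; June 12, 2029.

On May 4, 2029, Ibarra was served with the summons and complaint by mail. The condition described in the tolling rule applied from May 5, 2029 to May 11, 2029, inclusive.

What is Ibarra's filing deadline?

June 18, 2029

1 month after May 4, 2029 is June 4, 2029.
Service was by mail, adding 5 days: June 4, 2029 + 5 days = June 9, 2029.
From May 5, 2029 through May 11, 2029 inclusive is 7 days; tolling adds 7 days: June 9, 2029 + 7 days = June 16, 2029.
June 16, 2029 is Saturday; June 17, 2029 is Sunday. The next qualifying day is June 18, 2029.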